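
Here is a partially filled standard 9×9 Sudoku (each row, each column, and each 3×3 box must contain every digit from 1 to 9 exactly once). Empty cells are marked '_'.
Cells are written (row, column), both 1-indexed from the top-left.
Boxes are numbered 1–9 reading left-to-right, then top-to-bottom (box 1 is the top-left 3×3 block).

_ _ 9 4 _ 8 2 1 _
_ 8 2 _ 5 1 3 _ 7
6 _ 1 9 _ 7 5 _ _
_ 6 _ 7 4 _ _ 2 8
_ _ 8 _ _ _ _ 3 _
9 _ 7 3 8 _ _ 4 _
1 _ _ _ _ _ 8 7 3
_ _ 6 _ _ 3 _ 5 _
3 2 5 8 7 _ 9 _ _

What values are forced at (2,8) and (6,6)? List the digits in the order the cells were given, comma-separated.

9,2

For (2,8):
  Consider where 9 can go in column 8.
  (3,8) is out (row 3 already has a 9).
  (9,8) is out (row 9 already has a 9).
  So the only cell in column 8 that can hold 9 is (2,8).
  So (2,8) = 9.
For (6,6):
  Consider where 2 can go in row 6.
  (6,2) is out (column 2 already has a 2).
  (6,7) is out (column 7 already has a 2).
  (6,9) is out (box 6 already has a 2).
  So the only cell in row 6 that can hold 2 is (6,6).
  So (6,6) = 2.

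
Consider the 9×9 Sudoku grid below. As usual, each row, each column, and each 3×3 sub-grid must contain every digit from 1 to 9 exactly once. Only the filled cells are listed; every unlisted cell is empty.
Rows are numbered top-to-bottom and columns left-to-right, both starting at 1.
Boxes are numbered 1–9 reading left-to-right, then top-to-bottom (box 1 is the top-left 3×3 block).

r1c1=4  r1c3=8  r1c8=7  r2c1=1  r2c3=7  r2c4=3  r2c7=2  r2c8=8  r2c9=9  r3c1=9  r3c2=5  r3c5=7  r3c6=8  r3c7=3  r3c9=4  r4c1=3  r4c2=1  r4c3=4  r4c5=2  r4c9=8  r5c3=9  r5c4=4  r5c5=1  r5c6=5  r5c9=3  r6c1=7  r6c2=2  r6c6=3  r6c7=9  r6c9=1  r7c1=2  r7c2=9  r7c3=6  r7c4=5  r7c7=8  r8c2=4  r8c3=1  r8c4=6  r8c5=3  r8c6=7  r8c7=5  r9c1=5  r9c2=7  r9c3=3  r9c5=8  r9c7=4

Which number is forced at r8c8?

9

Cell r8c8 itself could take any of {2, 9} by direct elimination.
Consider where 9 can go in row 8.
r8c1 is out (column 1 already has a 9).
r8c9 is out (column 9 already has a 9).
So the only cell in row 8 that can hold 9 is r8c8.
Therefore r8c8 = 9.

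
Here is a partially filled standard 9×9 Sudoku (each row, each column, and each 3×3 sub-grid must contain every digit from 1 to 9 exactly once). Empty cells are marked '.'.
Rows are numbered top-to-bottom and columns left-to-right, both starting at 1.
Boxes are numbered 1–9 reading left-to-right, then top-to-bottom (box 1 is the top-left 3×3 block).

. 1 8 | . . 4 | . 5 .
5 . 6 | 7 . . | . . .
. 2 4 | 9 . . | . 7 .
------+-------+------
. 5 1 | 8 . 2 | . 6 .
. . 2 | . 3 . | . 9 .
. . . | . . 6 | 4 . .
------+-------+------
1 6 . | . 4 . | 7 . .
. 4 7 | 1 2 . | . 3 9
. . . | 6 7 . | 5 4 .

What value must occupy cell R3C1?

3

Row 3 already contains {2, 4, 7, 9}.
Column 1 already contains {1, 5}.
Its 3×3 block (box 1) already contains {1, 2, 4, 5, 6, 8}.
The only value from 1–9 not eliminated is 3, so R3C1 = 3.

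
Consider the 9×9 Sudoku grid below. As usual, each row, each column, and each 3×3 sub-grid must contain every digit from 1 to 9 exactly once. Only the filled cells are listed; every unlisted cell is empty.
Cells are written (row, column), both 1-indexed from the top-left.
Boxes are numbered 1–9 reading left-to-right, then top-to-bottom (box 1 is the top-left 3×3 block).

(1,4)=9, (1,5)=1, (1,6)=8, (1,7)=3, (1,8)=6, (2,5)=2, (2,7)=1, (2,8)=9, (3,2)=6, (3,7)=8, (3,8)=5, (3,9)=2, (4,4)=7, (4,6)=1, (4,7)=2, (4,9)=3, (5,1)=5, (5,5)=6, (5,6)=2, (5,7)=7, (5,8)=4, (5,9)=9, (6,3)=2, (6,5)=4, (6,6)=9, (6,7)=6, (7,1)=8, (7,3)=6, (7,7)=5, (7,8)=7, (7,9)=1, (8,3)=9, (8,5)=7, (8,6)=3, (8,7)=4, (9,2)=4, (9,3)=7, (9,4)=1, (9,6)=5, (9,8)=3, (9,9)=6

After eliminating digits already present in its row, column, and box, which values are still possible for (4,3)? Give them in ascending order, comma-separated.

Row 4 already contains {1, 2, 3, 7}.
Column 3 already contains {2, 6, 7, 9}.
Its 3×3 block (box 4) already contains {2, 5}.
Removing those from 1–9 leaves {4, 8} as the candidates for (4,3).

4,8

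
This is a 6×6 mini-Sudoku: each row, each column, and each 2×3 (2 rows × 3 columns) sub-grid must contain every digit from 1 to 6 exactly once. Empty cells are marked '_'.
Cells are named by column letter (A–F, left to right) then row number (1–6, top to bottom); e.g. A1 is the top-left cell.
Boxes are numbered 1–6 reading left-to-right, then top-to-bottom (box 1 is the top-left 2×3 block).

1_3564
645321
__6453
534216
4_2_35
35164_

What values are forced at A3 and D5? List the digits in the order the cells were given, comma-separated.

For A3:
  Row 3 already contains {3, 4, 5, 6}.
  Column A already contains {1, 3, 4, 5, 6}.
  Its 2×3 block (box 3) already contains {3, 4, 5, 6}.
  The only value from 1–6 not eliminated is 2, so A3 = 2.
For D5:
  Row 5 already contains {2, 3, 4, 5}.
  Column D already contains {2, 3, 4, 5, 6}.
  Its 2×3 block (box 6) already contains {3, 4, 5, 6}.
  The only value from 1–6 not eliminated is 1, so D5 = 1.

2,1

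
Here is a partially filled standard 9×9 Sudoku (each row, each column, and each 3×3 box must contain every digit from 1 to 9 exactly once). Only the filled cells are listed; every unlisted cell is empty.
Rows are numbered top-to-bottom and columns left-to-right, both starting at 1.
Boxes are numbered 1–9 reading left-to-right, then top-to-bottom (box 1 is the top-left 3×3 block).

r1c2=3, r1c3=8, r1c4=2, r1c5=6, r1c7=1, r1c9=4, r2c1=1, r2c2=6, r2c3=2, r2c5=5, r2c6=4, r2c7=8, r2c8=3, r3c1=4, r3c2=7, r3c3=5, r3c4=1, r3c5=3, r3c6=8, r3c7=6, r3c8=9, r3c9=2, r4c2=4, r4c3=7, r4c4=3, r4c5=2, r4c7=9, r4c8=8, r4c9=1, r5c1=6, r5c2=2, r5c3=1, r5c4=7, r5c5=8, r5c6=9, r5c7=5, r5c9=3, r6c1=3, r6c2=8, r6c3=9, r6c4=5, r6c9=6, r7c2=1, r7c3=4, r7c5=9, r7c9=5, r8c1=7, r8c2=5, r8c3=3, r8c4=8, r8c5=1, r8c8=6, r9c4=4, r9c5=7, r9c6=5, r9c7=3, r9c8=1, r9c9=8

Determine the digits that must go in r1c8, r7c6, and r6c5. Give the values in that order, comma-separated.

For r1c8:
  Consider where 5 can go in row 1.
  r1c1 is out (box 1 already has a 5).
  r1c6 is out (column 6 already has a 5).
  So the only cell in row 1 that can hold 5 is r1c8.
  So r1c8 = 5.
For r7c6:
  Consider where 3 can go in row 7.
  r7c1 is out (column 1 already has a 3).
  r7c4 is out (column 4 already has a 3).
  r7c7 is out (column 7 already has a 3).
  r7c8 is out (column 8 already has a 3).
  So the only cell in row 7 that can hold 3 is r7c6.
  So r7c6 = 3.
For r6c5:
  Row 6 already contains {3, 5, 6, 8, 9}.
  Column 5 already contains {1, 2, 3, 5, 6, 7, 8, 9}.
  Its 3×3 block (box 5) already contains {2, 3, 5, 7, 8, 9}.
  The only value from 1–9 not eliminated is 4, so r6c5 = 4.

5,3,4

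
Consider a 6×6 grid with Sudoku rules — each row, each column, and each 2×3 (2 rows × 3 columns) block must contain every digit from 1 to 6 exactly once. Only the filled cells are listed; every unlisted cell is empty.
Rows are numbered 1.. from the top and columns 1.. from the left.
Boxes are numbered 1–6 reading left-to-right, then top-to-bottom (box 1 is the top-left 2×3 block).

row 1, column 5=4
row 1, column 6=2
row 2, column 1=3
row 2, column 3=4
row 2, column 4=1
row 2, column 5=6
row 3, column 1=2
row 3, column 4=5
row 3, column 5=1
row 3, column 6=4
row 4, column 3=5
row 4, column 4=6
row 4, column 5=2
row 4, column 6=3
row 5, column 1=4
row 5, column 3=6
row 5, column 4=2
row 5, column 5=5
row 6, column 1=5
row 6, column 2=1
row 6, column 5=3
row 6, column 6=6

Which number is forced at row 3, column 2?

Cell row 3, column 2 itself could take any of {3, 6} by direct elimination.
Consider where 6 can go in row 3.
row 3, column 3 is out (column 3 already has a 6).
So the only cell in row 3 that can hold 6 is row 3, column 2.
Therefore row 3, column 2 = 6.

6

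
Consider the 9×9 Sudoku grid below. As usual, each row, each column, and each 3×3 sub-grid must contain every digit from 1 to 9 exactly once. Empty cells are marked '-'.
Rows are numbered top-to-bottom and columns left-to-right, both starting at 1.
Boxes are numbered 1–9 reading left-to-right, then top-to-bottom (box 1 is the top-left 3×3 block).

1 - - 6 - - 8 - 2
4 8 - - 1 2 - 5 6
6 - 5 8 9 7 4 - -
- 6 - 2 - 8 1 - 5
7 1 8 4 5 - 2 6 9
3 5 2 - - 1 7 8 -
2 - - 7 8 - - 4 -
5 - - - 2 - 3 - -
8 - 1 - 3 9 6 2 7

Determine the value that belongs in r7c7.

Cell r7c7 itself could take any of {5, 9} by direct elimination.
Consider where 5 can go in box 9.
r7c9 is out (column 9 already has a 5).
r8c8 is out (row 8 already has a 5).
r8c9 is out (row 8 already has a 5).
So the only cell in box 9 that can hold 5 is r7c7.
Therefore r7c7 = 5.

5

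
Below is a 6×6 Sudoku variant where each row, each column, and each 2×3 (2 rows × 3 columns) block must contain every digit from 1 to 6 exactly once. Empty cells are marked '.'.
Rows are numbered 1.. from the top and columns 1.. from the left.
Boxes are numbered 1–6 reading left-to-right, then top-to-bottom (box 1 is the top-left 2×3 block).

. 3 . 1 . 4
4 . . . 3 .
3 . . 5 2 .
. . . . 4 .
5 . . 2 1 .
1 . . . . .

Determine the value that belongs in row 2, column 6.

2

Cell row 2, column 6 itself could take any of {2, 5, 6} by direct elimination.
Consider where 2 can go in box 2.
row 1, column 5 is out (column 5 already has a 2).
row 2, column 4 is out (column 4 already has a 2).
So the only cell in box 2 that can hold 2 is row 2, column 6.
Therefore row 2, column 6 = 2.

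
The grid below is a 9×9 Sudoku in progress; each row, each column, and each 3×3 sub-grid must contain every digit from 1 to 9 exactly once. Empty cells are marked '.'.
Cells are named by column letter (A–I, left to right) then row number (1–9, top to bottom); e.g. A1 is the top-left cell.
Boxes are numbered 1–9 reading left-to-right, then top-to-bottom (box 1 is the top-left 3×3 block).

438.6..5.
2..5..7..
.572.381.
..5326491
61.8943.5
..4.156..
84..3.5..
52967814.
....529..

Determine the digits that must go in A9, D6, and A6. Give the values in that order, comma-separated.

For A9:
  Consider where 1 can go in column A.
  A3 is out (row 3 already has a 1).
  A4 is out (row 4 already has a 1).
  A6 is out (row 6 already has a 1).
  So the only cell in column A that can hold 1 is A9.
  So A9 = 1.
For D6:
  Row 6 already contains {1, 4, 5, 6}.
  Column D already contains {2, 3, 5, 6, 8}.
  Its 3×3 block (box 5) already contains {1, 2, 3, 4, 5, 6, 8, 9}.
  The only value from 1–9 not eliminated is 7, so D6 = 7.
For A6:
  Consider where 3 can go in row 6.
  B6 is out (column B already has a 3).
  D6 is out (column D already has a 3).
  H6 is out (box 6 already has a 3).
  I6 is out (box 6 already has a 3).
  So the only cell in row 6 that can hold 3 is A6.
  So A6 = 3.

1,7,3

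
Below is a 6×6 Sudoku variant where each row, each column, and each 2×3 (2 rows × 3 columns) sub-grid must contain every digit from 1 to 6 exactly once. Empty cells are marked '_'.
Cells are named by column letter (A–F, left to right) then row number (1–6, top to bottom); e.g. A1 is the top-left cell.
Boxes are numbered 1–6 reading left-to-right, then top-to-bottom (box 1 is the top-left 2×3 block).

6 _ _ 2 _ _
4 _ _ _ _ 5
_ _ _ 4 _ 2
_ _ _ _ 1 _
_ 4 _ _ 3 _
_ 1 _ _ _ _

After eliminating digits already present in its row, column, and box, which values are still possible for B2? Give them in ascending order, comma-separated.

2,3

Row 2 already contains {4, 5}.
Column B already contains {1, 4}.
Its 2×3 block (box 1) already contains {4, 6}.
Removing those from 1–6 leaves {2, 3} as the candidates for B2.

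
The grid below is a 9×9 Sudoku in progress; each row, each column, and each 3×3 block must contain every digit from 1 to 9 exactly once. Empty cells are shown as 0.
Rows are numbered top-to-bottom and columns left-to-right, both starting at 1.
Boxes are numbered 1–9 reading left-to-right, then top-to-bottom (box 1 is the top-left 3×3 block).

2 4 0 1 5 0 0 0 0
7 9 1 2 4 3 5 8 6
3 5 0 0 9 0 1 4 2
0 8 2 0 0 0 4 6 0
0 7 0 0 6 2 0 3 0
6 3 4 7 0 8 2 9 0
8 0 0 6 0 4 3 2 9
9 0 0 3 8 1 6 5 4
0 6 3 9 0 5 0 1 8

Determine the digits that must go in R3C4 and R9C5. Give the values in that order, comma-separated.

For R3C4:
  Row 3 already contains {1, 2, 3, 4, 5, 9}.
  Column 4 already contains {1, 2, 3, 6, 7, 9}.
  Its 3×3 block (box 2) already contains {1, 2, 3, 4, 5, 9}.
  The only value from 1–9 not eliminated is 8, so R3C4 = 8.
For R9C5:
  Consider where 2 can go in row 9.
  R9C1 is out (column 1 already has a 2).
  R9C7 is out (column 7 already has a 2).
  So the only cell in row 9 that can hold 2 is R9C5.
  So R9C5 = 2.

8,2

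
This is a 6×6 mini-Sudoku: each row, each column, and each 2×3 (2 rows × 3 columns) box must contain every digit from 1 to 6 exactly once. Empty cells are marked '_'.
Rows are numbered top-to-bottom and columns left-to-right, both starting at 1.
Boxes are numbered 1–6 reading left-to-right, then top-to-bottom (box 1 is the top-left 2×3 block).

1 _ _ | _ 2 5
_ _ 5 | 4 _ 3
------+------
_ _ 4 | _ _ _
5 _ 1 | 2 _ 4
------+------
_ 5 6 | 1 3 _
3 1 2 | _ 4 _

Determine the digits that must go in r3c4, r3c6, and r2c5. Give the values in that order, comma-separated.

3,1,1

For r3c4:
  Consider where 3 can go in box 4.
  r3c5 is out (column 5 already has a 3).
  r3c6 is out (column 6 already has a 3).
  r4c5 is out (column 5 already has a 3).
  So the only cell in box 4 that can hold 3 is r3c4.
  So r3c4 = 3.
For r3c6:
  Consider where 1 can go in column 6.
  r5c6 is out (row 5 already has a 1).
  r6c6 is out (row 6 already has a 1).
  So the only cell in column 6 that can hold 1 is r3c6.
  So r3c6 = 1.
For r2c5:
  Consider where 1 can go in box 2.
  r1c4 is out (row 1 already has a 1).
  So the only cell in box 2 that can hold 1 is r2c5.
  So r2c5 = 1.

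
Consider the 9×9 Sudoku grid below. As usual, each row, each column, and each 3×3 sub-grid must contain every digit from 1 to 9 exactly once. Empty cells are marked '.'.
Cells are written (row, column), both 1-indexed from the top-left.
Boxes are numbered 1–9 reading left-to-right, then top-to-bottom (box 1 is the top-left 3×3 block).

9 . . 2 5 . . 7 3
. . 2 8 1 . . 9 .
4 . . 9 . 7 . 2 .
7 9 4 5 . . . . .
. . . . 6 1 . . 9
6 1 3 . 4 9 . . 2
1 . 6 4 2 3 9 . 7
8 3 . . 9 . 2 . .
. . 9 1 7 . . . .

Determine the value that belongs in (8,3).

Cell (8,3) itself could take any of {5, 7} by direct elimination.
Consider where 7 can go in box 7.
(7,2) is out (row 7 already has a 7).
(9,1) is out (row 9 already has a 7).
(9,2) is out (row 9 already has a 7).
So the only cell in box 7 that can hold 7 is (8,3).
Therefore (8,3) = 7.

7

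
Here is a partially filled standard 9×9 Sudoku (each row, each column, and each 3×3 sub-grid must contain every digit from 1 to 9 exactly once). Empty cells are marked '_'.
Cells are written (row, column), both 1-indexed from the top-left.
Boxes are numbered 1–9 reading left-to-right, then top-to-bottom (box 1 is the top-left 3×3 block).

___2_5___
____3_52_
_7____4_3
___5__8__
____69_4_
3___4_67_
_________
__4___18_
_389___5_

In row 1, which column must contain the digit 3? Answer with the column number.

3

Consider where 3 can go in row 1.
(1,1) is out (column 1 already has a 3). (1,2) is out (column 2 already has a 3). (1,5) is out (column 5 already has a 3). (1,7) is out (box 3 already has a 3). The remaining empty cells in row 1 are similarly blocked.
So the only cell in row 1 that can hold 3 is (1,3).
That is column 3.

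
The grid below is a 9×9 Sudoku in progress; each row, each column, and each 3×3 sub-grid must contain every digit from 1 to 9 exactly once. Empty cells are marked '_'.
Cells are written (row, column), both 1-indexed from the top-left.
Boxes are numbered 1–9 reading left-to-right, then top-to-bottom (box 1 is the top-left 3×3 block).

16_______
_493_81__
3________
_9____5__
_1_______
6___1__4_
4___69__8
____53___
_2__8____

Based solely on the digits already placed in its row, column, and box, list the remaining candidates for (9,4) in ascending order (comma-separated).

1,4,7

Row 9 already contains {2, 8}.
Column 4 already contains {3}.
Its 3×3 block (box 8) already contains {3, 5, 6, 8, 9}.
Removing those from 1–9 leaves {1, 4, 7} as the candidates for (9,4).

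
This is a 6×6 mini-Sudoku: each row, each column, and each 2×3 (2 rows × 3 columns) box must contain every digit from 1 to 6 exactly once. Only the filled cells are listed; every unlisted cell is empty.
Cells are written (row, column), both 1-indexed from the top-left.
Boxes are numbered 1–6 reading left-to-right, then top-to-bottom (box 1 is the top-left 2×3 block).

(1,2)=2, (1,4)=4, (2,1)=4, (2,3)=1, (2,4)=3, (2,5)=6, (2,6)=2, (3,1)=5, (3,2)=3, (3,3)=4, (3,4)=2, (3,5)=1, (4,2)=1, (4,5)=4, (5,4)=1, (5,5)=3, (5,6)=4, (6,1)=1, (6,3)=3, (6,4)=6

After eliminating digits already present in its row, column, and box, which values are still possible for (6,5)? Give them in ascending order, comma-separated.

2,5

Row 6 already contains {1, 3, 6}.
Column 5 already contains {1, 3, 4, 6}.
Its 2×3 block (box 6) already contains {1, 3, 4, 6}.
Removing those from 1–6 leaves {2, 5} as the candidates for (6,5).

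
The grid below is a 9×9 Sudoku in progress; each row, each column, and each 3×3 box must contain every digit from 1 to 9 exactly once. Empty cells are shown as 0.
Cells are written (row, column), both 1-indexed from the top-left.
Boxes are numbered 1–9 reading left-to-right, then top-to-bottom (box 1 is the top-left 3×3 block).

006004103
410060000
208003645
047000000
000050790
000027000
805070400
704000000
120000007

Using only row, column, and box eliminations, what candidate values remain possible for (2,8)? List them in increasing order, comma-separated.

2,7,8

Row 2 already contains {1, 4, 6}.
Column 8 already contains {4, 9}.
Its 3×3 block (box 3) already contains {1, 3, 4, 5, 6}.
Removing those from 1–9 leaves {2, 7, 8} as the candidates for (2,8).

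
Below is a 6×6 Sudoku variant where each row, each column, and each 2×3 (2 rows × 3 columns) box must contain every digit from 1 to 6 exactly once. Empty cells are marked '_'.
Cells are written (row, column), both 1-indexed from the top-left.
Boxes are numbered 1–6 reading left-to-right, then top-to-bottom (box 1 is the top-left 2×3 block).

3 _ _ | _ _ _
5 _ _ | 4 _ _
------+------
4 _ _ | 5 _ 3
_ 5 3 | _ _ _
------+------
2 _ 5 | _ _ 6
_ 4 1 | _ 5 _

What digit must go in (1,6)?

Cell (1,6) itself could take any of {1, 2, 5} by direct elimination.
Consider where 5 can go in row 1.
(1,2) is out (column 2 already has a 5).
(1,3) is out (column 3 already has a 5).
(1,4) is out (column 4 already has a 5).
(1,5) is out (column 5 already has a 5).
So the only cell in row 1 that can hold 5 is (1,6).
Therefore (1,6) = 5.

5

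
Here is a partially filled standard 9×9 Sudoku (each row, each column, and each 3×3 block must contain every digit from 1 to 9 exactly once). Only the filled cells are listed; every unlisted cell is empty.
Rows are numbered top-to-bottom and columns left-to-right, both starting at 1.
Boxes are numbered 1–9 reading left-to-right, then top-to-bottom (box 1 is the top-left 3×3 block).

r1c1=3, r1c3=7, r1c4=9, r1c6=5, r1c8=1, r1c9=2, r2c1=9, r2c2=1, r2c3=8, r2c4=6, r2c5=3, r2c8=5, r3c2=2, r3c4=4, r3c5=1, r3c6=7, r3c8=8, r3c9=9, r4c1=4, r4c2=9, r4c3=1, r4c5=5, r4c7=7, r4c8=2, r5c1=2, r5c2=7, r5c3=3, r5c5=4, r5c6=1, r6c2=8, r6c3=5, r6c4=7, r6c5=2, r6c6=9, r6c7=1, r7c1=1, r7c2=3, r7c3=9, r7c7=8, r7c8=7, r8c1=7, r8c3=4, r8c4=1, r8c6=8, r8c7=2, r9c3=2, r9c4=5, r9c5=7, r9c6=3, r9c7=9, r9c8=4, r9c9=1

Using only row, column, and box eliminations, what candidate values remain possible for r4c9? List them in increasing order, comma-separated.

Row 4 already contains {1, 2, 4, 5, 7, 9}.
Column 9 already contains {1, 2, 9}.
Its 3×3 block (box 6) already contains {1, 2, 7}.
Removing those from 1–9 leaves {3, 6, 8} as the candidates for r4c9.

3,6,8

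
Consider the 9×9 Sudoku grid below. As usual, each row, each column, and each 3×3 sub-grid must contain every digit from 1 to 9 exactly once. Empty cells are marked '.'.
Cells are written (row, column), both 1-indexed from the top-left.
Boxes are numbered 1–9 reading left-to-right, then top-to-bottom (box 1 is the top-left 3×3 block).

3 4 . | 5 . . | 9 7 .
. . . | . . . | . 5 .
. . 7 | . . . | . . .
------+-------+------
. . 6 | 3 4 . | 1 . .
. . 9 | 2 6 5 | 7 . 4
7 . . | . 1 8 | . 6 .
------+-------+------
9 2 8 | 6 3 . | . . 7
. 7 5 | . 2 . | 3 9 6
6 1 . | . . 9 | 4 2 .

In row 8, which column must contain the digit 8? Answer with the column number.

Consider where 8 can go in row 8.
(8,1) is out (box 7 already has a 8).
(8,6) is out (column 6 already has a 8).
So the only cell in row 8 that can hold 8 is (8,4).
That is column 4.

4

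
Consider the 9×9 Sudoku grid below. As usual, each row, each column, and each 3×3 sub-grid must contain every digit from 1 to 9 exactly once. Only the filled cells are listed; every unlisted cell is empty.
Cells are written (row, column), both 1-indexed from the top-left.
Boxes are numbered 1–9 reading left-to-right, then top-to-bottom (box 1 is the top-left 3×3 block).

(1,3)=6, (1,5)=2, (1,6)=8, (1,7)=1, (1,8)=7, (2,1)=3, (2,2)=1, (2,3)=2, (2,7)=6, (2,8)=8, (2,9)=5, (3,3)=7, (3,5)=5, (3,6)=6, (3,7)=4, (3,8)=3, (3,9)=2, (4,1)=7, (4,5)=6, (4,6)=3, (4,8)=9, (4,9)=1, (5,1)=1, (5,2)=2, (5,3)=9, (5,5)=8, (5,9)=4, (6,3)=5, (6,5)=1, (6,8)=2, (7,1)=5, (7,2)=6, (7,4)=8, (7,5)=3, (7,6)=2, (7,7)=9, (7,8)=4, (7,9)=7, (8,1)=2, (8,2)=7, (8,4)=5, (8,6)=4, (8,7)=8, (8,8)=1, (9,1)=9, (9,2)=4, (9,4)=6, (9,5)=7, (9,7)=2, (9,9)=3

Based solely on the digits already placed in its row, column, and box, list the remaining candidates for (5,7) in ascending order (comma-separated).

3,5,7

Row 5 already contains {1, 2, 4, 8, 9}.
Column 7 already contains {1, 2, 4, 6, 8, 9}.
Its 3×3 block (box 6) already contains {1, 2, 4, 9}.
Removing those from 1–9 leaves {3, 5, 7} as the candidates for (5,7).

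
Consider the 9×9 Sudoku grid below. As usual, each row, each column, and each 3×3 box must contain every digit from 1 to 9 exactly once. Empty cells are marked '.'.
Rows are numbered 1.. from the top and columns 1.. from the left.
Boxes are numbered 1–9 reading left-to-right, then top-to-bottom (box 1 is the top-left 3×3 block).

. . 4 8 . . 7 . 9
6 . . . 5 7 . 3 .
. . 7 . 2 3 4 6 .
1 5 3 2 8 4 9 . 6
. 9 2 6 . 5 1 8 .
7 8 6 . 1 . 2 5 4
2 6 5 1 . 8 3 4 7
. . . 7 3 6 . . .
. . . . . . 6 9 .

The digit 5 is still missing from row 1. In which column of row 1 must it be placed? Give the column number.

1

Consider where 5 can go in row 1.
row 1, column 2 is out (column 2 already has a 5).
row 1, column 5 is out (column 5 already has a 5).
row 1, column 6 is out (column 6 already has a 5).
row 1, column 8 is out (column 8 already has a 5).
So the only cell in row 1 that can hold 5 is row 1, column 1.
That is column 1.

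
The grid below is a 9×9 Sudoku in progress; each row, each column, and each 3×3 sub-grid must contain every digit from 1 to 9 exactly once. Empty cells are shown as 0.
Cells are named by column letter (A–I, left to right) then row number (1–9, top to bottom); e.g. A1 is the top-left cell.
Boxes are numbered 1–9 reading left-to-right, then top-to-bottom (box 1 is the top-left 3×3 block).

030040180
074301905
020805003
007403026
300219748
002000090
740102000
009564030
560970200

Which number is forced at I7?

9

Row 7 already contains {1, 2, 4, 7}.
Column I already contains {3, 5, 6, 8}.
Its 3×3 block (box 9) already contains {2, 3}.
The only value from 1–9 not eliminated is 9, so I7 = 9.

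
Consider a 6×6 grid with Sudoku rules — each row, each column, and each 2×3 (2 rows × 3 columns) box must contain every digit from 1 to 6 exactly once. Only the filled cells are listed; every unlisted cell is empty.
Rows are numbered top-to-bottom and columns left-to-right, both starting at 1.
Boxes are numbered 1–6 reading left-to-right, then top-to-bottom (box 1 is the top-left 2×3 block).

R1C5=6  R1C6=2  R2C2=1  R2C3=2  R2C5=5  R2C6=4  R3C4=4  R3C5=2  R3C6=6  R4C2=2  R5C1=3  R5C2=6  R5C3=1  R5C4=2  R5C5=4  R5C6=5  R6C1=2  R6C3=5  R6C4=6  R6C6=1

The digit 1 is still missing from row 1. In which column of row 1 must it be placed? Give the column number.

4

Consider where 1 can go in row 1.
R1C1 is out (box 1 already has a 1).
R1C2 is out (column 2 already has a 1).
R1C3 is out (column 3 already has a 1).
So the only cell in row 1 that can hold 1 is R1C4.
That is column 4.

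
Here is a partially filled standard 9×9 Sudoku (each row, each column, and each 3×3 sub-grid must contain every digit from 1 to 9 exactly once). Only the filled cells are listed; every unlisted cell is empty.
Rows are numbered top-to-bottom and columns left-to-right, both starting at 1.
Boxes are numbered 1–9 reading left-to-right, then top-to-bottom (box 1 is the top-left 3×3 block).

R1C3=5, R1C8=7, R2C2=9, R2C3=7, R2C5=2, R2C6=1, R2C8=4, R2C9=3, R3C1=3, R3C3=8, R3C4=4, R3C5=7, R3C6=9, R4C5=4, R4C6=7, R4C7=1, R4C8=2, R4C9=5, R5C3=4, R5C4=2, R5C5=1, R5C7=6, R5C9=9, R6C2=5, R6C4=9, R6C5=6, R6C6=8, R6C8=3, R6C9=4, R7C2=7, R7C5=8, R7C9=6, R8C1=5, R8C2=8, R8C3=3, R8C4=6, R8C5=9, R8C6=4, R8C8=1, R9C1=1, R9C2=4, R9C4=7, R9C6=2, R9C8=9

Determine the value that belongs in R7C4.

1

Cell R7C4 itself could take any of {1, 3, 5} by direct elimination.
Consider where 1 can go in row 7.
R7C1 is out (column 1 already has a 1).
R7C3 is out (box 7 already has a 1).
R7C6 is out (column 6 already has a 1).
R7C7 is out (column 7 already has a 1).
R7C8 is out (column 8 already has a 1).
So the only cell in row 7 that can hold 1 is R7C4.
Therefore R7C4 = 1.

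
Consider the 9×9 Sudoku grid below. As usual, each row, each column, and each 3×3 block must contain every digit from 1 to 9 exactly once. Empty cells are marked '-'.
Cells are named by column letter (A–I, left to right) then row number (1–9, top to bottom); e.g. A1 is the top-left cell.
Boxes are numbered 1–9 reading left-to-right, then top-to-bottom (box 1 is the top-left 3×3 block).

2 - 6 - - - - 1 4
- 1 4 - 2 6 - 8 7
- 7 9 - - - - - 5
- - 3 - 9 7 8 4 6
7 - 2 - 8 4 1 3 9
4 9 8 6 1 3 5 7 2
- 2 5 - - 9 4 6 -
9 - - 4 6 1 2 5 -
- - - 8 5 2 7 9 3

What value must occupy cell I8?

Row 8 already contains {1, 2, 4, 5, 6, 9}.
Column I already contains {2, 3, 4, 5, 6, 7, 9}.
Its 3×3 block (box 9) already contains {2, 3, 4, 5, 6, 7, 9}.
The only value from 1–9 not eliminated is 8, so I8 = 8.

8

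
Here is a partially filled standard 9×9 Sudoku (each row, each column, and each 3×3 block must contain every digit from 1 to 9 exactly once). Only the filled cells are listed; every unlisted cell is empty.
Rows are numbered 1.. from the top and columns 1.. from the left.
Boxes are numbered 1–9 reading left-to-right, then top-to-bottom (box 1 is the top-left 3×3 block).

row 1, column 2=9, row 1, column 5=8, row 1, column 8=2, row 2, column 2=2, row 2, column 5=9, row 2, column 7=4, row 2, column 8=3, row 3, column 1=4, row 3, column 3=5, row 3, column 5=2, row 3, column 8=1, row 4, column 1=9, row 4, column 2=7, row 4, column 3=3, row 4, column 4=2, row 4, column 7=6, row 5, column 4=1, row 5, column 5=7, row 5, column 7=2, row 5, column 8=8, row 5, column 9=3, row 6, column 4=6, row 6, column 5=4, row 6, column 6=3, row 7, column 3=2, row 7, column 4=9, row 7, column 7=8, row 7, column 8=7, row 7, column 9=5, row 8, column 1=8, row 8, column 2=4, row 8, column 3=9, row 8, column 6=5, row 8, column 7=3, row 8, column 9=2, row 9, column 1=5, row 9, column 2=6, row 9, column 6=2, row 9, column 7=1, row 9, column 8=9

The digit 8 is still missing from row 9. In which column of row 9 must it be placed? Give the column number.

4

Consider where 8 can go in row 9.
row 9, column 3 is out (box 7 already has a 8).
row 9, column 5 is out (column 5 already has a 8).
row 9, column 9 is out (box 9 already has a 8).
So the only cell in row 9 that can hold 8 is row 9, column 4.
That is column 4.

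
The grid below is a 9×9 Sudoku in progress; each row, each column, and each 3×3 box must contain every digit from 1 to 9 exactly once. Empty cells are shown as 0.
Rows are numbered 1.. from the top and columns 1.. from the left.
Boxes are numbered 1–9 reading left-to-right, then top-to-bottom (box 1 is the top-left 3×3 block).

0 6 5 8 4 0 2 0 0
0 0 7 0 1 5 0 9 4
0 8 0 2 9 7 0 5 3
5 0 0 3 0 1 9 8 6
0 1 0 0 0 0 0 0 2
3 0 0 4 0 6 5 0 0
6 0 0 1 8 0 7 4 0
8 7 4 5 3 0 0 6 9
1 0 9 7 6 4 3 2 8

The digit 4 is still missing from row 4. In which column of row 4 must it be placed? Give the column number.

2

Consider where 4 can go in row 4.
row 4, column 3 is out (column 3 already has a 4).
row 4, column 5 is out (column 5 already has a 4).
So the only cell in row 4 that can hold 4 is row 4, column 2.
That is column 2.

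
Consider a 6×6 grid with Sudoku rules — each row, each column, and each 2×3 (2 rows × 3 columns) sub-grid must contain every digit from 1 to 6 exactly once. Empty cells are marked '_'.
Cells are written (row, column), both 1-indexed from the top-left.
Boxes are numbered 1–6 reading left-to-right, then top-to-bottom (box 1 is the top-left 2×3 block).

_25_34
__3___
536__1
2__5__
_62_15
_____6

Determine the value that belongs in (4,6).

3

Row 4 already contains {2, 5}.
Column 6 already contains {1, 4, 5, 6}.
Its 2×3 block (box 4) already contains {1, 5}.
The only value from 1–6 not eliminated is 3, so (4,6) = 3.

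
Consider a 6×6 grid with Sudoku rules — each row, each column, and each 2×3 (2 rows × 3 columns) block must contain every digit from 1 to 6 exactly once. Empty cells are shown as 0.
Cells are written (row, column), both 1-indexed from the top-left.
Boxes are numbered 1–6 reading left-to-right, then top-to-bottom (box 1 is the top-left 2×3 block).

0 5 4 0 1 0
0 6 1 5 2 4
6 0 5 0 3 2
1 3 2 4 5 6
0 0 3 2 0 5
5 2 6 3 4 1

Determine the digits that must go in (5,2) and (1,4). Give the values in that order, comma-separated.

For (5,2):
  Consider where 1 can go in column 2.
  (3,2) is out (box 3 already has a 1).
  So the only cell in column 2 that can hold 1 is (5,2).
  So (5,2) = 1.
For (1,4):
  Row 1 already contains {1, 4, 5}.
  Column 4 already contains {2, 3, 4, 5}.
  Its 2×3 block (box 2) already contains {1, 2, 4, 5}.
  The only value from 1–6 not eliminated is 6, so (1,4) = 6.

1,6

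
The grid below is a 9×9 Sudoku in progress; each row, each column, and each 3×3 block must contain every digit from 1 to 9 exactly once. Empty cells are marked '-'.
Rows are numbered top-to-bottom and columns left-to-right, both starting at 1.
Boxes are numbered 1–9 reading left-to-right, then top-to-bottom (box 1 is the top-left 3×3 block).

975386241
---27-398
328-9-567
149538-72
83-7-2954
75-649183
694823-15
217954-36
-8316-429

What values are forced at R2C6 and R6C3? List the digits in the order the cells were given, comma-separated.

5,2

For R2C6:
  Consider where 5 can go in box 2.
  R3C4 is out (row 3 already has a 5).
  R3C6 is out (row 3 already has a 5).
  So the only cell in box 2 that can hold 5 is R2C6.
  So R2C6 = 5.
For R6C3:
  Row 6 already contains {1, 3, 4, 5, 6, 7, 8, 9}.
  Column 3 already contains {3, 4, 5, 7, 8, 9}.
  Its 3×3 block (box 4) already contains {1, 3, 4, 5, 7, 8, 9}.
  The only value from 1–9 not eliminated is 2, so R6C3 = 2.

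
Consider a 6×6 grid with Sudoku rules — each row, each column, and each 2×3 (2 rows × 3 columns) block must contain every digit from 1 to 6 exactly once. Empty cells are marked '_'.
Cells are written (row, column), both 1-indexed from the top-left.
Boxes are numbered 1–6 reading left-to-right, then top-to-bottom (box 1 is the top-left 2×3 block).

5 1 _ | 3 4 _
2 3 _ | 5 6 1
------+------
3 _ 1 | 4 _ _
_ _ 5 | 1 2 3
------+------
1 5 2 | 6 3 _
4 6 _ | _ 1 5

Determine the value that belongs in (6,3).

3

Row 6 already contains {1, 4, 5, 6}.
Column 3 already contains {1, 2, 5}.
Its 2×3 block (box 5) already contains {1, 2, 4, 5, 6}.
The only value from 1–6 not eliminated is 3, so (6,3) = 3.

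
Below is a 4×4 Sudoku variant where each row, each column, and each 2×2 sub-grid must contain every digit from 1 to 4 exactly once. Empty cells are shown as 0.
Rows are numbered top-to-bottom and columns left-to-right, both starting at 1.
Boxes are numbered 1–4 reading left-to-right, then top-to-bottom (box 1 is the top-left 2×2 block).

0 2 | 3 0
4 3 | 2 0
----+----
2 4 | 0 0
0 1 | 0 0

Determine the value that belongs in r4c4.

Cell r4c4 itself could take any of {2, 3, 4} by direct elimination.
Consider where 2 can go in row 4.
r4c1 is out (column 1 already has a 2).
r4c3 is out (column 3 already has a 2).
So the only cell in row 4 that can hold 2 is r4c4.
Therefore r4c4 = 2.

2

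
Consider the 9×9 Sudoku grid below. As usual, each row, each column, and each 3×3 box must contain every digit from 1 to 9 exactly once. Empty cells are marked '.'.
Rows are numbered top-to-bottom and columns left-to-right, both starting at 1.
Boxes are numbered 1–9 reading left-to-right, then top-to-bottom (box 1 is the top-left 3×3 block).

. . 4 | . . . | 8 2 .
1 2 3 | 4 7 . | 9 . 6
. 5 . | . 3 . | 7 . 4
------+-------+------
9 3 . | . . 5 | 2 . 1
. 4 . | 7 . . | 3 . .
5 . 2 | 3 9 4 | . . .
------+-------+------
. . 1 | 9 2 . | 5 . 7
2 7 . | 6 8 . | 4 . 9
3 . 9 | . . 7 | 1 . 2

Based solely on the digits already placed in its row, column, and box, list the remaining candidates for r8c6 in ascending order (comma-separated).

Row 8 already contains {2, 4, 6, 7, 8, 9}.
Column 6 already contains {4, 5, 7}.
Its 3×3 block (box 8) already contains {2, 6, 7, 8, 9}.
Removing those from 1–9 leaves {1, 3} as the candidates for r8c6.

1,3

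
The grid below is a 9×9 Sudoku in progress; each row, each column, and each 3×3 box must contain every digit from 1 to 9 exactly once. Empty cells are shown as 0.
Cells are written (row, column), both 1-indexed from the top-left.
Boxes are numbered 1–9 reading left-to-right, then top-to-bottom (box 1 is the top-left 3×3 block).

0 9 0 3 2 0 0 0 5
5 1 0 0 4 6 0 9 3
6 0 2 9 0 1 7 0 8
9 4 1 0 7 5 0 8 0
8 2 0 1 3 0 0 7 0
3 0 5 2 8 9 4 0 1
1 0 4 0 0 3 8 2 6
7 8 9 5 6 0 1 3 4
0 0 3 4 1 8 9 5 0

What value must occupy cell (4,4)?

Row 4 already contains {1, 4, 5, 7, 8, 9}.
Column 4 already contains {1, 2, 3, 4, 5, 9}.
Its 3×3 block (box 5) already contains {1, 2, 3, 5, 7, 8, 9}.
The only value from 1–9 not eliminated is 6, so (4,4) = 6.

6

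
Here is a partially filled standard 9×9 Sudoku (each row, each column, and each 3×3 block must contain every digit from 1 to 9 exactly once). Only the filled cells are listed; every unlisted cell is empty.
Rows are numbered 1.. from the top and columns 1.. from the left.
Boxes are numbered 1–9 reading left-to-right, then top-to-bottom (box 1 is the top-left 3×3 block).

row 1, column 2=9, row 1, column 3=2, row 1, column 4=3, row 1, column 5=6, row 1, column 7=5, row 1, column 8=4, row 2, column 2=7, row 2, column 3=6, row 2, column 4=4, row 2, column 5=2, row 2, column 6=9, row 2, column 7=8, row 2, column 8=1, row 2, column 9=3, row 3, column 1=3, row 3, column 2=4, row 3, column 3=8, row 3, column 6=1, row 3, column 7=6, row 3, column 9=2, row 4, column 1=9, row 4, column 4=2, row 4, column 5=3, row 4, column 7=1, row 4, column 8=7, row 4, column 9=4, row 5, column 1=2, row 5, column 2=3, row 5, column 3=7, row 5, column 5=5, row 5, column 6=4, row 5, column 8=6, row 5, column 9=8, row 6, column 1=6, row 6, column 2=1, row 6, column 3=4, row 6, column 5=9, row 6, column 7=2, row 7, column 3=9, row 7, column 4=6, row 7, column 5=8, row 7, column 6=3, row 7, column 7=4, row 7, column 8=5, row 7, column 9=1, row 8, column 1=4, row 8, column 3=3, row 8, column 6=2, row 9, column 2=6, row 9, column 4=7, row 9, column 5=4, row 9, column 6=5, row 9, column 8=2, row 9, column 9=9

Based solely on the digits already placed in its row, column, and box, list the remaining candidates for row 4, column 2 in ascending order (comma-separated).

Row 4 already contains {1, 2, 3, 4, 7, 9}.
Column 2 already contains {1, 3, 4, 6, 7, 9}.
Its 3×3 block (box 4) already contains {1, 2, 3, 4, 6, 7, 9}.
Removing those from 1–9 leaves {5, 8} as the candidates for row 4, column 2.

5,8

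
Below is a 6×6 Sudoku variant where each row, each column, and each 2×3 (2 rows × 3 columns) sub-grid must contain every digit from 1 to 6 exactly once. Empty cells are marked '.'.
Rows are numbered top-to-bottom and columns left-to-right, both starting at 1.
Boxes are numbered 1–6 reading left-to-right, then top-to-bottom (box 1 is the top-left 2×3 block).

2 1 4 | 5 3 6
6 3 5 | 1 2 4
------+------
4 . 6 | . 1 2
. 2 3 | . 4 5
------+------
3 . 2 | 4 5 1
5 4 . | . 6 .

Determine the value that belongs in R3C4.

Row 3 already contains {1, 2, 4, 6}.
Column 4 already contains {1, 4, 5}.
Its 2×3 block (box 4) already contains {1, 2, 4, 5}.
The only value from 1–6 not eliminated is 3, so R3C4 = 3.

3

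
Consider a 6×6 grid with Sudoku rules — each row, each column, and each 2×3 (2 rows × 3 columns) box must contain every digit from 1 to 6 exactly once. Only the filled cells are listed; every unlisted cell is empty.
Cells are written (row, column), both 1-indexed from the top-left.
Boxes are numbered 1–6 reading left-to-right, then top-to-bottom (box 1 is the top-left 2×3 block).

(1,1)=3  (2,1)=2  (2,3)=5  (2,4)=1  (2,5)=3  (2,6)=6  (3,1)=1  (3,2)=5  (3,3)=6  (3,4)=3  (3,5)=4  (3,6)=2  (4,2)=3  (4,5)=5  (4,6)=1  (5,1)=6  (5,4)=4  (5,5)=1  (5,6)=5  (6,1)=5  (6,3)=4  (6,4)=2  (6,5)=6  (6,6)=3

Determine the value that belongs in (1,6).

4

Row 1 already contains {3}.
Column 6 already contains {1, 2, 3, 5, 6}.
Its 2×3 block (box 2) already contains {1, 3, 6}.
The only value from 1–6 not eliminated is 4, so (1,6) = 4.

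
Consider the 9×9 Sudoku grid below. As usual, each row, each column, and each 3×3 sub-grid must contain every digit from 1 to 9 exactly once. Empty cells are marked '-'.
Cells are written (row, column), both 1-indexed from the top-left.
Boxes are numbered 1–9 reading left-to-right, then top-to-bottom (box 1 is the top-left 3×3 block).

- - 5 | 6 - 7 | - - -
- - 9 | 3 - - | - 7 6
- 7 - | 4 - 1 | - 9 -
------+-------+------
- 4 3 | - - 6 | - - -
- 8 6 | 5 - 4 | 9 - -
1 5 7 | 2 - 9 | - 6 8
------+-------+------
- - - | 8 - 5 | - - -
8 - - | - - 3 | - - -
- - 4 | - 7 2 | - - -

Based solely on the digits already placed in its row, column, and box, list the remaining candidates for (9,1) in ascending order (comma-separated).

Row 9 already contains {2, 4, 7}.
Column 1 already contains {1, 8}.
Its 3×3 block (box 7) already contains {4, 8}.
Removing those from 1–9 leaves {3, 5, 6, 9} as the candidates for (9,1).

3,5,6,9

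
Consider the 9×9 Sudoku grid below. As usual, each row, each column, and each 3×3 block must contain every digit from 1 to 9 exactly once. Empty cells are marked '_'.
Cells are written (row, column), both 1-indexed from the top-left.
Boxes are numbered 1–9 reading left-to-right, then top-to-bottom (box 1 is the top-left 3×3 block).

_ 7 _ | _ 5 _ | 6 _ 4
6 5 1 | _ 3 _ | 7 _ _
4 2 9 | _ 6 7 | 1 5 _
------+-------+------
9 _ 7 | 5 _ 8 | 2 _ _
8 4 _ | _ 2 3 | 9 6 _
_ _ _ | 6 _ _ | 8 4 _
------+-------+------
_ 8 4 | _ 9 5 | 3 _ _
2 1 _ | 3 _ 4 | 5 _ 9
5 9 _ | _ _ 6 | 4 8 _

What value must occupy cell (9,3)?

Row 9 already contains {4, 5, 6, 8, 9}.
Column 3 already contains {1, 4, 7, 9}.
Its 3×3 block (box 7) already contains {1, 2, 4, 5, 8, 9}.
The only value from 1–9 not eliminated is 3, so (9,3) = 3.

3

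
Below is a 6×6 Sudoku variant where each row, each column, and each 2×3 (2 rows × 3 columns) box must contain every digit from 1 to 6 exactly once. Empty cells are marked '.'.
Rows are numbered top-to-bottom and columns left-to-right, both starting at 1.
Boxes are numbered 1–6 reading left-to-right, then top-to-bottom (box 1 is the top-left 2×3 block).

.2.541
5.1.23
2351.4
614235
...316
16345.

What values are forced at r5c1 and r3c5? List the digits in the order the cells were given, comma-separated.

4,6

For r5c1:
  Row 5 already contains {1, 3, 6}.
  Column 1 already contains {1, 2, 5, 6}.
  Its 2×3 block (box 5) already contains {1, 3, 6}.
  The only value from 1–6 not eliminated is 4, so r5c1 = 4.
For r3c5:
  Row 3 already contains {1, 2, 3, 4, 5}.
  Column 5 already contains {1, 2, 3, 4, 5}.
  Its 2×3 block (box 4) already contains {1, 2, 3, 4, 5}.
  The only value from 1–6 not eliminated is 6, so r3c5 = 6.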